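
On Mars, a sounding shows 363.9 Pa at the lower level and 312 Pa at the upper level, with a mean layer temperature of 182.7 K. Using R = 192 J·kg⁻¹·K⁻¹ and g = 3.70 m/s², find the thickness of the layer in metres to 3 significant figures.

Hypsometric equation: Δz = (R T̄/g) ln(P₁/P₂).
R T̄/g = 192 × 182.7 / 3.70 = 9480.6 m.
ln(363.9/312) = ln(1.1663) = 0.15384.
Δz = 9480.6 × 0.15384 = 1458.5 m.

Δz ≈ 1460 m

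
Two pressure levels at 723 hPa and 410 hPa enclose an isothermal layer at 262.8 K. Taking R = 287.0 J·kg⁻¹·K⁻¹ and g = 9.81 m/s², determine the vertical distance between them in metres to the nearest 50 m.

Δz ≈ 4350 m

Hypsometric equation: Δz = (R T̄/g) ln(P₁/P₂).
R T̄/g = 287.0 × 262.8 / 9.81 = 7688.4 m.
ln(723/410) = ln(1.7634) = 0.56724.
Δz = 7688.4 × 0.56724 = 4361.2 m.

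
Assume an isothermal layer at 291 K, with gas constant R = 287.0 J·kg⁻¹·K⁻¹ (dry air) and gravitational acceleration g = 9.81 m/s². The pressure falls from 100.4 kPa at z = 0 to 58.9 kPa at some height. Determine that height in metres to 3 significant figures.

Scale height: H = RT/g = 287.0 × 291 / 9.81 = 8513.5 m.
Invert the barometric formula: z = H ln(P₀/P).
P₀/P = 100.4/58.9 = 1.7046; ln(1.7046) = 0.53333.
z = 8513.5 × 0.53333 = 4540.5 m.

z ≈ 4540 m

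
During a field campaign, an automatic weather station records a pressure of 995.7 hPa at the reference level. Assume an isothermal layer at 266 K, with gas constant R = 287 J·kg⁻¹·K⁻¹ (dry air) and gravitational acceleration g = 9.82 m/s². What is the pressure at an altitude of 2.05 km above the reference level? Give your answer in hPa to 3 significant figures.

P ≈ 765 hPa

Scale height: H = RT/g = 287 × 266 / 9.82 = 7774.1 m.
Barometric formula: P = P₀ exp(−z/H).
z/H = 2050.0/7774.1 = 0.26370; exp(−0.26370) = 0.76820.
P = 995.7 × 0.76820 = 764.90 hPa.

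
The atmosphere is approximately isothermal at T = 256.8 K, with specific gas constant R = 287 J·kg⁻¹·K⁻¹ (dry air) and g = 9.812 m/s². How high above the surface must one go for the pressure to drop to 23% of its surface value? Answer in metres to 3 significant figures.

z ≈ 11000 m

Scale height: H = RT/g = 287 × 256.8 / 9.812 = 7511.4 m.
Set P/P₀ = exp(−z/H) = 0.23, so z = −H ln(0.23).
−ln(0.23) = 1.4697; z = 7511.4 × 1.4697 = 11040 m.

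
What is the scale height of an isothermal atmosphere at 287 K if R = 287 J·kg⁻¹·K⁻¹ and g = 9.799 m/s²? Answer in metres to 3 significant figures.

The scale height of an isothermal atmosphere is H = RT/g.
H = 287 × 287 / 9.799 = 82369/9.799 = 8405.9 m.

H ≈ 8410 m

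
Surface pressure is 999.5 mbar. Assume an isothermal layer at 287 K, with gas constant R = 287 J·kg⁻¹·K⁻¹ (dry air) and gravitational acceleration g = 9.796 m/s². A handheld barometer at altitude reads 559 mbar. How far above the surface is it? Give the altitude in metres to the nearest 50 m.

Scale height: H = RT/g = 287 × 287 / 9.796 = 8408.4 m.
Invert the barometric formula: z = H ln(P₀/P).
P₀/P = 999.5/559 = 1.7880; ln(1.7880) = 0.58110.
z = 8408.4 × 0.58110 = 4886.1 m.

z ≈ 4900 m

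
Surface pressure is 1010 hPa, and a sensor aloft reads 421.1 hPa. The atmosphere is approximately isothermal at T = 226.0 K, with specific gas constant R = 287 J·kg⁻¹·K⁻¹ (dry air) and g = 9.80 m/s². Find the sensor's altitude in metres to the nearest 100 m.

z ≈ 5800 m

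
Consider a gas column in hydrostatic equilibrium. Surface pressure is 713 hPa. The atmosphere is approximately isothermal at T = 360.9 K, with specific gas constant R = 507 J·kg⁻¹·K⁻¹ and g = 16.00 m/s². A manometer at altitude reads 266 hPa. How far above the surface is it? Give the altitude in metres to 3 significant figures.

Scale height: H = RT/g = 507 × 360.9 / 16.00 = 11436 m.
Invert the barometric formula: z = H ln(P₀/P).
P₀/P = 713/266 = 2.6805; ln(2.6805) = 0.98600.
z = 11436 × 0.98600 = 11276 m.

z ≈ 11300 m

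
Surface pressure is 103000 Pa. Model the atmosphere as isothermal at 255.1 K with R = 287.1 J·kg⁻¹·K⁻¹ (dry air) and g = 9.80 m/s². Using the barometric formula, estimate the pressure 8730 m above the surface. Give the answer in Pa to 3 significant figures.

P ≈ 32000 Pa

Scale height: H = RT/g = 287.1 × 255.1 / 9.80 = 7473.4 m.
Barometric formula: P = P₀ exp(−z/H).
z/H = 8730.0/7473.4 = 1.1681; exp(−1.1681) = 0.31096.
P = 103000 × 0.31096 = 32029 Pa.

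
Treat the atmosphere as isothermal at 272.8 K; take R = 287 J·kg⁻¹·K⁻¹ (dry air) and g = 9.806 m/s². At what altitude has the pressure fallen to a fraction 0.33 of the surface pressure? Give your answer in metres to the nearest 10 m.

z ≈ 8850 m

Scale height: H = RT/g = 287 × 272.8 / 9.806 = 7984.3 m.
Set P/P₀ = exp(−z/H) = 0.33, so z = −H ln(0.33).
−ln(0.33) = 1.1087; z = 7984.3 × 1.1087 = 8852.2 m.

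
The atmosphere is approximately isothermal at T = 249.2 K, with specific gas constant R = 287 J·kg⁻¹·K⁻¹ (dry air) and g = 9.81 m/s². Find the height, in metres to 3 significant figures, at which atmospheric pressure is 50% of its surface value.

Scale height: H = RT/g = 287 × 249.2 / 9.81 = 7290.6 m.
Set P/P₀ = exp(−z/H) = 0.5, so z = −H ln(0.5).
−ln(0.5) = 0.69315; z = 7290.6 × 0.69315 = 5053.5 m.

z ≈ 5050 m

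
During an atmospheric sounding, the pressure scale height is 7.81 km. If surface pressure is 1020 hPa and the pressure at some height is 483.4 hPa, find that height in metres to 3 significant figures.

z ≈ 5830 m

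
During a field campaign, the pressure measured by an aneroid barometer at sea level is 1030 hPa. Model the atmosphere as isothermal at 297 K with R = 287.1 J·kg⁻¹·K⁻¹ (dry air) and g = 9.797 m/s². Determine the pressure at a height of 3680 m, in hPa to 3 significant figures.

Scale height: H = RT/g = 287.1 × 297 / 9.797 = 8703.6 m.
Barometric formula: P = P₀ exp(−z/H).
z/H = 3680.0/8703.6 = 0.42281; exp(−0.42281) = 0.65520.
P = 1030 × 0.65520 = 674.86 hPa.

P ≈ 675 hPa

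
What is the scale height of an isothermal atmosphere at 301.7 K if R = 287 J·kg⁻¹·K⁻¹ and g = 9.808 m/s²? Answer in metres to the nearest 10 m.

H ≈ 8830 m

The scale height of an isothermal atmosphere is H = RT/g.
H = 287 × 301.7 / 9.808 = 86588/9.808 = 8828.3 m.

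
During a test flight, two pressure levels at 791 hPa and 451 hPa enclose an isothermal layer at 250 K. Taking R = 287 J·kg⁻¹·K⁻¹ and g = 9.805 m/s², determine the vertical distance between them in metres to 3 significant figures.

Hypsometric equation: Δz = (R T̄/g) ln(P₁/P₂).
R T̄/g = 287 × 250 / 9.805 = 7317.7 m.
ln(791/451) = ln(1.7539) = 0.56184.
Δz = 7317.7 × 0.56184 = 4111.4 m.

Δz ≈ 4110 m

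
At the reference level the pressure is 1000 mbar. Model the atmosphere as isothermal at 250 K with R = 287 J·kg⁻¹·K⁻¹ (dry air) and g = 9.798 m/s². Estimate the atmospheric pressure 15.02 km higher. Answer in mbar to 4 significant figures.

P ≈ 128.6 mbar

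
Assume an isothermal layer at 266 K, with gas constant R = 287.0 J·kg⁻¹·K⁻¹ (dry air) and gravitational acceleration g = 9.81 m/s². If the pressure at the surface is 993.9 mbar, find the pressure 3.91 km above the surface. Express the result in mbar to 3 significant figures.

P ≈ 601 mbar

Scale height: H = RT/g = 287.0 × 266 / 9.81 = 7782.1 m.
Barometric formula: P = P₀ exp(−z/H).
z/H = 3910.0/7782.1 = 0.50244; exp(−0.50244) = 0.60505.
P = 993.9 × 0.60505 = 601.36 mbar.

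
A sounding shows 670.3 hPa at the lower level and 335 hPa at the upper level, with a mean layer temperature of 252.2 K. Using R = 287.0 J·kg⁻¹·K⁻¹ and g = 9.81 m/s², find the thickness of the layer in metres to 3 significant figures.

Δz ≈ 5120 m

Hypsometric equation: Δz = (R T̄/g) ln(P₁/P₂).
R T̄/g = 287.0 × 252.2 / 9.81 = 7378.3 m.
ln(670.3/335) = ln(2.0009) = 0.69360.
Δz = 7378.3 × 0.69360 = 5117.6 m.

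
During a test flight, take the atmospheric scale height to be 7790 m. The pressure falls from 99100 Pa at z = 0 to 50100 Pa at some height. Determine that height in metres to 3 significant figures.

Invert the barometric formula: z = H ln(P₀/P).
P₀/P = 99100/50100 = 1.9780; ln(1.9780) = 0.68209.
z = 7790.0 × 0.68209 = 5313.5 m.

z ≈ 5310 m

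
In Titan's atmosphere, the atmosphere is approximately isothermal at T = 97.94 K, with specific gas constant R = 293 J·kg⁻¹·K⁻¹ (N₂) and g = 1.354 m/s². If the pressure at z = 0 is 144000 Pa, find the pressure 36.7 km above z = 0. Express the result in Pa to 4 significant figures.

Scale height: H = RT/g = 293 × 97.94 / 1.354 = 21194 m.
Barometric formula: P = P₀ exp(−z/H).
z/H = 36700/21194 = 1.7316; exp(−1.7316) = 0.17700.
P = 144000 × 0.17700 = 25488 Pa.

P ≈ 25490 Pa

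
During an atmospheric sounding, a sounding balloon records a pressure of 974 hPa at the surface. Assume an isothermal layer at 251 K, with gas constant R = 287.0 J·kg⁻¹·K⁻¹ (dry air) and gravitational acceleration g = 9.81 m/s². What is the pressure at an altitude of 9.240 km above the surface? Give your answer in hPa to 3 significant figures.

Scale height: H = RT/g = 287.0 × 251 / 9.81 = 7343.2 m.
Barometric formula: P = P₀ exp(−z/H).
z/H = 9240.0/7343.2 = 1.2583; exp(−1.2583) = 0.28414.
P = 974 × 0.28414 = 276.75 hPa.

P ≈ 277 hPa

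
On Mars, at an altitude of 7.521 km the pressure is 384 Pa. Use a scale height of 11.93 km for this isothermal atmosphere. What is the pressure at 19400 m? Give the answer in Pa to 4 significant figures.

P ≈ 141.9 Pa

Between two levels, P₂ = P₁ exp(−Δz/H) with Δz = z₂ − z₁.
Δz = 19400 − 7521.0 = 11879 m; Δz/H = 11879/11930 = 0.99573.
P₂ = 384 × exp(−0.99573) = 384 × 0.36945 = 141.87 Pa.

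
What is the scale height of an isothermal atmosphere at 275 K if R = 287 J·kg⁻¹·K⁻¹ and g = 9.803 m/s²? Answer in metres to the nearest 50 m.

H ≈ 8050 m

The scale height of an isothermal atmosphere is H = RT/g.
H = 287 × 275 / 9.803 = 78925/9.803 = 8051.1 m.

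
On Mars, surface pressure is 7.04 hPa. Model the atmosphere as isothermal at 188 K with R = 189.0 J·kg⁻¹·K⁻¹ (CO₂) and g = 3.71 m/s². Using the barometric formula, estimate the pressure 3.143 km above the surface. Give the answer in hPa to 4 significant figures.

P ≈ 5.070 hPa

Scale height: H = RT/g = 189.0 × 188 / 3.71 = 9577.4 m.
Barometric formula: P = P₀ exp(−z/H).
z/H = 3143.0/9577.4 = 0.32817; exp(−0.32817) = 0.72024.
P = 7.04 × 0.72024 = 5.0705 hPa.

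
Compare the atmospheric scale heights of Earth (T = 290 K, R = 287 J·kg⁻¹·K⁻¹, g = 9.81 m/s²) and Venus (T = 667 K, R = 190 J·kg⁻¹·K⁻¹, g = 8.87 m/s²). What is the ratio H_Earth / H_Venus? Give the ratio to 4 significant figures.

H = RT/g for each body.
H_Earth = 287 × 290 / 9.81 = 8484.2 m.
H_Venus = 190 × 667 / 8.87 = 14287 m.
H_Earth/H_Venus = 8484.2/14287 = 0.59384.

H_Earth/H_Venus ≈ 0.5938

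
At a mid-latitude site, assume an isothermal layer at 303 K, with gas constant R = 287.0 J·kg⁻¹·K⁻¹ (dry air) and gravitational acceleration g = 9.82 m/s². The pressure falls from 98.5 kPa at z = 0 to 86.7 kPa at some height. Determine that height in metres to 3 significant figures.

z ≈ 1130 m

Scale height: H = RT/g = 287.0 × 303 / 9.82 = 8855.5 m.
Invert the barometric formula: z = H ln(P₀/P).
P₀/P = 98.5/86.7 = 1.1361; ln(1.1361) = 0.12760.
z = 8855.5 × 0.12760 = 1130.0 m.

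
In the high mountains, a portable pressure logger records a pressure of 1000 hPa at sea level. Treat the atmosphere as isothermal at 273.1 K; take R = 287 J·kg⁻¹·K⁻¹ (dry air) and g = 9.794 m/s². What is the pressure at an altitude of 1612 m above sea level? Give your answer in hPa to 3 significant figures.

Scale height: H = RT/g = 287 × 273.1 / 9.794 = 8002.8 m.
Barometric formula: P = P₀ exp(−z/H).
z/H = 1612.0/8002.8 = 0.20143; exp(−0.20143) = 0.81756.
P = 1000 × 0.81756 = 817.56 hPa.

P ≈ 818 hPa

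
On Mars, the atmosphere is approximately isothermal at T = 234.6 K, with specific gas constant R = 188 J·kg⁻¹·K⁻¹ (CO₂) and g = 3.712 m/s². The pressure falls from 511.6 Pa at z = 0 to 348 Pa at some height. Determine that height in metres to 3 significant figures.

Scale height: H = RT/g = 188 × 234.6 / 3.712 = 11882 m.
Invert the barometric formula: z = H ln(P₀/P).
P₀/P = 511.6/348 = 1.4701; ln(1.4701) = 0.38533.
z = 11882 × 0.38533 = 4578.5 m.

z ≈ 4580 m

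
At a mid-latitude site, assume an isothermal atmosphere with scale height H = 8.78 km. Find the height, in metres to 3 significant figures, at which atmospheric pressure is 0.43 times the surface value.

Set P/P₀ = exp(−z/H) = 0.43, so z = −H ln(0.43).
−ln(0.43) = 0.84397; z = 8780.0 × 0.84397 = 7410.1 m.

z ≈ 7410 m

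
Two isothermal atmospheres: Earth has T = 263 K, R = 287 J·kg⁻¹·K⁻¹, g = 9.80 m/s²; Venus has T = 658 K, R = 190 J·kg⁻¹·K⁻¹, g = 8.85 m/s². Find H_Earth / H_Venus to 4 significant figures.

H = RT/g for each body.
H_Earth = 287 × 263 / 9.80 = 7702.1 m.
H_Venus = 190 × 658 / 8.85 = 14127 m.
H_Earth/H_Venus = 7702.1/14127 = 0.54520.

H_Earth/H_Venus ≈ 0.5452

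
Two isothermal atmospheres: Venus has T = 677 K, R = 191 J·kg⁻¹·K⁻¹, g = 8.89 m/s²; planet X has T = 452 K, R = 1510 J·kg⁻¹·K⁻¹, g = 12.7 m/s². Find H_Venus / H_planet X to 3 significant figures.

H_Venus/H_planet X ≈ 0.271

H = RT/g for each body.
H_Venus = 191 × 677 / 8.89 = 14545 m.
H_planet X = 1510 × 452 / 12.7 = 53742 m.
H_Venus/H_planet X = 14545/53742 = 0.27064.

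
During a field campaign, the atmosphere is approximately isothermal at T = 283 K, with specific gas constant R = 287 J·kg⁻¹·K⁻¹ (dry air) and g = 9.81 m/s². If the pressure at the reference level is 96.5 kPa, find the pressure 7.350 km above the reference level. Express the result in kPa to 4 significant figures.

Scale height: H = RT/g = 287 × 283 / 9.81 = 8279.4 m.
Barometric formula: P = P₀ exp(−z/H).
z/H = 7350.0/8279.4 = 0.88775; exp(−0.88775) = 0.41158.
P = 96.5 × 0.41158 = 39.717 kPa.

P ≈ 39.72 kPa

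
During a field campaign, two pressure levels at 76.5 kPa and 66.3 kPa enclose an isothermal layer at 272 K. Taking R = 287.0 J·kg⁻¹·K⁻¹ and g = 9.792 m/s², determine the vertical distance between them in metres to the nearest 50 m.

Δz ≈ 1150 m

Hypsometric equation: Δz = (R T̄/g) ln(P₁/P₂).
R T̄/g = 287.0 × 272 / 9.792 = 7972.2 m.
ln(76.5/66.3) = ln(1.1538) = 0.14306.
Δz = 7972.2 × 0.14306 = 1140.5 m.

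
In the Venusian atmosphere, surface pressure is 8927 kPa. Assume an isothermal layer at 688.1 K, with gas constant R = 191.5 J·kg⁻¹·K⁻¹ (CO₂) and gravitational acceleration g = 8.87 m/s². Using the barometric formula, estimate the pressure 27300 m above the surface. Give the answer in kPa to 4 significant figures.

Scale height: H = RT/g = 191.5 × 688.1 / 8.87 = 14856 m.
Barometric formula: P = P₀ exp(−z/H).
z/H = 27300/14856 = 1.8376; exp(−1.8376) = 0.15920.
P = 8927 × 0.15920 = 1421.2 kPa.

P ≈ 1421 kPa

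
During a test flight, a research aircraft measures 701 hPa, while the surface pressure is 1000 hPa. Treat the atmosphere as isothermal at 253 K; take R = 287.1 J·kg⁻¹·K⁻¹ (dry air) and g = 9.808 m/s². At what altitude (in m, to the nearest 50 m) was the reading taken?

z ≈ 2650 m

Scale height: H = RT/g = 287.1 × 253 / 9.808 = 7405.8 m.
Invert the barometric formula: z = H ln(P₀/P).
P₀/P = 1000/701 = 1.4265; ln(1.4265) = 0.35522.
z = 7405.8 × 0.35522 = 2630.7 m.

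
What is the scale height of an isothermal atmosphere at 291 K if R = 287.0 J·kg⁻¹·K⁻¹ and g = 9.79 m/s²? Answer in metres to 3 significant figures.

The scale height of an isothermal atmosphere is H = RT/g.
H = 287.0 × 291 / 9.79 = 83517/9.79 = 8530.8 m.

H ≈ 8530 m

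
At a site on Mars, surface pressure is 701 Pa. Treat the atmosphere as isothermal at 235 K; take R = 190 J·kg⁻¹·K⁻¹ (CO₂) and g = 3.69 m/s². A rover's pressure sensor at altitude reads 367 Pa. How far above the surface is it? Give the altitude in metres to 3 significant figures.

Scale height: H = RT/g = 190 × 235 / 3.69 = 12100 m.
Invert the barometric formula: z = H ln(P₀/P).
P₀/P = 701/367 = 1.9101; ln(1.9101) = 0.64716.
z = 12100 × 0.64716 = 7830.6 m.

z ≈ 7830 m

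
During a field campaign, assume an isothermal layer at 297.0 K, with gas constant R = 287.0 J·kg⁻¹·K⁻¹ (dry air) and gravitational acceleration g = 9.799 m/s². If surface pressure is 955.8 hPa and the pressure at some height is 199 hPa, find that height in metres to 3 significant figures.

z ≈ 13700 m

Scale height: H = RT/g = 287.0 × 297.0 / 9.799 = 8698.7 m.
Invert the barometric formula: z = H ln(P₀/P).
P₀/P = 955.8/199 = 4.8030; ln(4.8030) = 1.5692.
z = 8698.7 × 1.5692 = 13650 m.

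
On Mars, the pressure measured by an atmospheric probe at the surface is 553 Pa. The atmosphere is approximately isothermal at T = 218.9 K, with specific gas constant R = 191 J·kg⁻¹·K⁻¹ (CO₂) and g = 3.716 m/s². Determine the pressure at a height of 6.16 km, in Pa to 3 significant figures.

P ≈ 320 Pa

Scale height: H = RT/g = 191 × 218.9 / 3.716 = 11251 m.
Barometric formula: P = P₀ exp(−z/H).
z/H = 6160.0/11251 = 0.54751; exp(−0.54751) = 0.57839.
P = 553 × 0.57839 = 319.85 Pa.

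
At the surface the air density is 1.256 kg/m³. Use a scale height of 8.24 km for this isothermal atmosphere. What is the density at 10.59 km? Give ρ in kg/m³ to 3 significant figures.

In an isothermal atmosphere, density decays like pressure: ρ = ρ₀ exp(−z/H).
z/H = 10590/8240.0 = 1.2852; exp(−1.2852) = 0.27660.
ρ = 1.256 × 0.27660 = 0.34741 kg/m³.

ρ ≈ 0.347 kg/m³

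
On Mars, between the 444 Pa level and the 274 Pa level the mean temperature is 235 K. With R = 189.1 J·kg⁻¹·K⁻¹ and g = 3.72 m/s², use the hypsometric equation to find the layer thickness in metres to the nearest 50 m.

Hypsometric equation: Δz = (R T̄/g) ln(P₁/P₂).
R T̄/g = 189.1 × 235 / 3.72 = 11946 m.
ln(444/274) = ln(1.6204) = 0.48267.
Δz = 11946 × 0.48267 = 5766.0 m.

Δz ≈ 5750 m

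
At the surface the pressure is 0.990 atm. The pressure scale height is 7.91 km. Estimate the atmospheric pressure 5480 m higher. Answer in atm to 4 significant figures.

P ≈ 0.4952 atm

Barometric formula: P = P₀ exp(−z/H).
z/H = 5480.0/7910.0 = 0.69279; exp(−0.69279) = 0.50018.
P = 0.990 × 0.50018 = 0.49518 atm.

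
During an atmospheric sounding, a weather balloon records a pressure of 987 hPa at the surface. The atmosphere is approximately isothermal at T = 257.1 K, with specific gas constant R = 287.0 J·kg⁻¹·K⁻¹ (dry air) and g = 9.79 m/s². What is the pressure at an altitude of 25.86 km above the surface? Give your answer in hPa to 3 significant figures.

Scale height: H = RT/g = 287.0 × 257.1 / 9.79 = 7537.0 m.
Barometric formula: P = P₀ exp(−z/H).
z/H = 25860/7537.0 = 3.4311; exp(−3.4311) = 0.032351.
P = 987 × 0.032351 = 31.930 hPa.

P ≈ 31.9 hPa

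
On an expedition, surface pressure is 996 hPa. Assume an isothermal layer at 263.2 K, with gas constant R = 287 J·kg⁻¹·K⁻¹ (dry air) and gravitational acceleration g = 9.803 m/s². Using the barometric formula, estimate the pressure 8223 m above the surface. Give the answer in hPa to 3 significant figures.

Scale height: H = RT/g = 287 × 263.2 / 9.803 = 7705.6 m.
Barometric formula: P = P₀ exp(−z/H).
z/H = 8223.0/7705.6 = 1.0671; exp(−1.0671) = 0.34400.
P = 996 × 0.34400 = 342.62 hPa.

P ≈ 343 hPa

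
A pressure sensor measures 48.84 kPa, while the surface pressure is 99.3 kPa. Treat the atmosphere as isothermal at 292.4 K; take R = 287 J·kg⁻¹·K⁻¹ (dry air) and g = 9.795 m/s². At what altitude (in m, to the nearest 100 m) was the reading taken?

Scale height: H = RT/g = 287 × 292.4 / 9.795 = 8567.5 m.
Invert the barometric formula: z = H ln(P₀/P).
P₀/P = 99.3/48.84 = 2.0332; ln(2.0332) = 0.70961.
z = 8567.5 × 0.70961 = 6079.6 m.

z ≈ 6100 m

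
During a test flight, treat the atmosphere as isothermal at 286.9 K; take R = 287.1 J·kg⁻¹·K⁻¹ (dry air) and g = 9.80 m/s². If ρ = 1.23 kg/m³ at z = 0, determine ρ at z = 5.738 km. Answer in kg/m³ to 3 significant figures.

Scale height: H = RT/g = 287.1 × 286.9 / 9.80 = 8405.0 m.
In an isothermal atmosphere, density decays like pressure: ρ = ρ₀ exp(−z/H).
z/H = 5738.0/8405.0 = 0.68269; exp(−0.68269) = 0.50526.
ρ = 1.23 × 0.50526 = 0.62147 kg/m³.

ρ ≈ 0.621 kg/m³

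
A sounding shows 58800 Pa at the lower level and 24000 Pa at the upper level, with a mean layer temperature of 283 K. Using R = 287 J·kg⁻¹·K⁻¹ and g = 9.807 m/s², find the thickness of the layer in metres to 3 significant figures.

Hypsometric equation: Δz = (R T̄/g) ln(P₁/P₂).
R T̄/g = 287 × 283 / 9.807 = 8281.9 m.
ln(58800/24000) = ln(2.4500) = 0.89609.
Δz = 8281.9 × 0.89609 = 7421.3 m.

Δz ≈ 7420 m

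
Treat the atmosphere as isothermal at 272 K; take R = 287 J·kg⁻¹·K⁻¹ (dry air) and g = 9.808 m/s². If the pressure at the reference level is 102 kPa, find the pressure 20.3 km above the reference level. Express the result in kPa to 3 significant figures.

P ≈ 7.96 kPa

Scale height: H = RT/g = 287 × 272 / 9.808 = 7959.2 m.
Barometric formula: P = P₀ exp(−z/H).
z/H = 20300/7959.2 = 2.5505; exp(−2.5505) = 0.078043.
P = 102 × 0.078043 = 7.9604 kPa.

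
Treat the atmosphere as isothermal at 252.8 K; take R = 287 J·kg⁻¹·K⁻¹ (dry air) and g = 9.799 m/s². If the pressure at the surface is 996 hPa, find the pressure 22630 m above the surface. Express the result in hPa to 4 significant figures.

Scale height: H = RT/g = 287 × 252.8 / 9.799 = 7404.2 m.
Barometric formula: P = P₀ exp(−z/H).
z/H = 22630/7404.2 = 3.0564; exp(−3.0564) = 0.047057.
P = 996 × 0.047057 = 46.869 hPa.

P ≈ 46.87 hPa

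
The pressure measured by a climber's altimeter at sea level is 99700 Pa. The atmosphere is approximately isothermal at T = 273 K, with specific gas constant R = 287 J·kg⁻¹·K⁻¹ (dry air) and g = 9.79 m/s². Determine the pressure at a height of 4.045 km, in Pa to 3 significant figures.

P ≈ 60100 Pa

Scale height: H = RT/g = 287 × 273 / 9.79 = 8003.2 m.
Barometric formula: P = P₀ exp(−z/H).
z/H = 4045.0/8003.2 = 0.50542; exp(−0.50542) = 0.60325.
P = 99700 × 0.60325 = 60144 Pa.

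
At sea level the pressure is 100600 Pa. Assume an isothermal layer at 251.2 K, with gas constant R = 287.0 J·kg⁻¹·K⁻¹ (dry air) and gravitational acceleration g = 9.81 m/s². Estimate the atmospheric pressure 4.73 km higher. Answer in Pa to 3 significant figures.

P ≈ 52900 Pa

Scale height: H = RT/g = 287.0 × 251.2 / 9.81 = 7349.1 m.
Barometric formula: P = P₀ exp(−z/H).
z/H = 4730.0/7349.1 = 0.64362; exp(−0.64362) = 0.52539.
P = 100600 × 0.52539 = 52854 Pa.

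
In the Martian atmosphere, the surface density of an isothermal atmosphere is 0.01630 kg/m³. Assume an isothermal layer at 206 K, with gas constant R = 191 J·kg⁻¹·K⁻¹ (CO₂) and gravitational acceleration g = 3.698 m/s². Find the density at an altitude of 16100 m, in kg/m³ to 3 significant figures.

ρ ≈ 0.00359 kg/m³

Scale height: H = RT/g = 191 × 206 / 3.698 = 10640 m.
In an isothermal atmosphere, density decays like pressure: ρ = ρ₀ exp(−z/H).
z/H = 16100/10640 = 1.5132; exp(−1.5132) = 0.22020.
ρ = 0.01630 × 0.22020 = 0.0035893 kg/m³.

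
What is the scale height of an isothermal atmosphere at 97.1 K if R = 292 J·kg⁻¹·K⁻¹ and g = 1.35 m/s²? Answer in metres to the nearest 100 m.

The scale height of an isothermal atmosphere is H = RT/g.
H = 292 × 97.1 / 1.35 = 28353/1.35 = 21002 m.

H ≈ 21000 m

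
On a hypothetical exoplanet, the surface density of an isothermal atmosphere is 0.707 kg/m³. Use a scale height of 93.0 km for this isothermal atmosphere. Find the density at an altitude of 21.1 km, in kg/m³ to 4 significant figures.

ρ ≈ 0.5635 kg/m³

In an isothermal atmosphere, density decays like pressure: ρ = ρ₀ exp(−z/H).
z/H = 21100/93000 = 0.22688; exp(−0.22688) = 0.79702.
ρ = 0.707 × 0.79702 = 0.56349 kg/m³.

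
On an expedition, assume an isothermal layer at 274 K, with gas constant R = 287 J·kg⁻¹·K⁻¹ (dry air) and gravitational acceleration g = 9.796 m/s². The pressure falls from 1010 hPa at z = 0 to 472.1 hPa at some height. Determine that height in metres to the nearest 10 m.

z ≈ 6110 m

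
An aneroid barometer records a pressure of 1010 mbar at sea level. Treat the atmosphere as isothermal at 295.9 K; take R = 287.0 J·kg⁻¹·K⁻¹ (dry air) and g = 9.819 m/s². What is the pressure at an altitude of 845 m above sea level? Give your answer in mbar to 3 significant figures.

P ≈ 916 mbar

Scale height: H = RT/g = 287.0 × 295.9 / 9.819 = 8648.9 m.
Barometric formula: P = P₀ exp(−z/H).
z/H = 845.00/8648.9 = 0.097700; exp(−0.097700) = 0.90692.
P = 1010 × 0.90692 = 915.99 mbar.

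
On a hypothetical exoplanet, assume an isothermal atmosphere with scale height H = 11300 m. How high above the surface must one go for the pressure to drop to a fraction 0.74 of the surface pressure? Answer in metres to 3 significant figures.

Set P/P₀ = exp(−z/H) = 0.74, so z = −H ln(0.74).
−ln(0.74) = 0.30111; z = 11300 × 0.30111 = 3402.5 m.

z ≈ 3400 m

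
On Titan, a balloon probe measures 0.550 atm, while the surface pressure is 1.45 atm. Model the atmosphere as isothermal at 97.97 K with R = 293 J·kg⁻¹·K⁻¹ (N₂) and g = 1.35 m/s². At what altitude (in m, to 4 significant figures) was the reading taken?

z ≈ 20610 m

Scale height: H = RT/g = 293 × 97.97 / 1.35 = 21263 m.
Invert the barometric formula: z = H ln(P₀/P).
P₀/P = 1.45/0.550 = 2.6364; ln(2.6364) = 0.96941.
z = 21263 × 0.96941 = 20613 m.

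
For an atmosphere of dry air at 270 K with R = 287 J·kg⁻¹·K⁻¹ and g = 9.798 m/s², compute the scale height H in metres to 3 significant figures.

The scale height of an isothermal atmosphere is H = RT/g.
H = 287 × 270 / 9.798 = 77490/9.798 = 7908.8 m.

H ≈ 7910 m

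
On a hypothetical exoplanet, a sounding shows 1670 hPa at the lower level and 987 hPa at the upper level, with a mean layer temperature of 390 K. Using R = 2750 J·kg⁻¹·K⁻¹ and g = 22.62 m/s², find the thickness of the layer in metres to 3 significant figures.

Δz ≈ 24900 m

Hypsometric equation: Δz = (R T̄/g) ln(P₁/P₂).
R T̄/g = 2750 × 390 / 22.62 = 47414 m.
ln(1670/987) = ln(1.6920) = 0.52591.
Δz = 47414 × 0.52591 = 24935 m.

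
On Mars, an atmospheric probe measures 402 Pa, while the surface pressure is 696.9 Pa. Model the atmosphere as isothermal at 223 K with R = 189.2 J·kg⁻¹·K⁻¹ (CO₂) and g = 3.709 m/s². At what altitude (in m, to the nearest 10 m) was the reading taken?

Scale height: H = RT/g = 189.2 × 223 / 3.709 = 11375 m.
Invert the barometric formula: z = H ln(P₀/P).
P₀/P = 696.9/402 = 1.7336; ln(1.7336) = 0.55020.
z = 11375 × 0.55020 = 6258.5 m.

z ≈ 6260 m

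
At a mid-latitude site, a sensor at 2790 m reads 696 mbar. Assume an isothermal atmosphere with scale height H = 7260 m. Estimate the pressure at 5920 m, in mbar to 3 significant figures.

P ≈ 452 mbar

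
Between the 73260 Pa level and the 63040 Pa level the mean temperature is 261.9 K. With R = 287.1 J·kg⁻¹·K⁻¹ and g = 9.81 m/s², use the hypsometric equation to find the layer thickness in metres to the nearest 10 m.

Δz ≈ 1150 m

Hypsometric equation: Δz = (R T̄/g) ln(P₁/P₂).
R T̄/g = 287.1 × 261.9 / 9.81 = 7664.8 m.
ln(73260/63040) = ln(1.1621) = 0.15023.
Δz = 7664.8 × 0.15023 = 1151.5 m.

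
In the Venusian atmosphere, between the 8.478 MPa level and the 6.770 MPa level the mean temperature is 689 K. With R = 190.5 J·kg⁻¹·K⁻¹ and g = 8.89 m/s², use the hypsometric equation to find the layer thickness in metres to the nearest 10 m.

Δz ≈ 3320 m

Hypsometric equation: Δz = (R T̄/g) ln(P₁/P₂).
R T̄/g = 190.5 × 689 / 8.89 = 14764 m.
ln(8.478/6.770) = ln(1.2523) = 0.22498.
Δz = 14764 × 0.22498 = 3321.6 m.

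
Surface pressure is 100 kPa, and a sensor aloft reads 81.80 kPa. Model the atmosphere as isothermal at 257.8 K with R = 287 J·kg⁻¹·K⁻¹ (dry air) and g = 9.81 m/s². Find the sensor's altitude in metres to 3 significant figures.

z ≈ 1520 m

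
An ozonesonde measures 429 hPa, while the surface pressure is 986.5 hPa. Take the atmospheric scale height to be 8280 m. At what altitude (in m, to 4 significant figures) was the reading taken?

Invert the barometric formula: z = H ln(P₀/P).
P₀/P = 986.5/429 = 2.2995; ln(2.2995) = 0.83269.
z = 8280.0 × 0.83269 = 6894.7 m.

z ≈ 6895 m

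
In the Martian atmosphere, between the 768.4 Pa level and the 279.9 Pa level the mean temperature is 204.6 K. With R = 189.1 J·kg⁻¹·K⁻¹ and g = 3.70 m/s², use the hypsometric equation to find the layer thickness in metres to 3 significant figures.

Δz ≈ 10600 m

Hypsometric equation: Δz = (R T̄/g) ln(P₁/P₂).
R T̄/g = 189.1 × 204.6 / 3.70 = 10457 m.
ln(768.4/279.9) = ln(2.7453) = 1.0099.
Δz = 10457 × 1.0099 = 10561 m.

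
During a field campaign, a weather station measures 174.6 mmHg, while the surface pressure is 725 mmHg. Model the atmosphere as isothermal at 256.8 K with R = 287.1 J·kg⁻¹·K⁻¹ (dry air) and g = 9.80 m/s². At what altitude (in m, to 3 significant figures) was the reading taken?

Scale height: H = RT/g = 287.1 × 256.8 / 9.80 = 7523.2 m.
Invert the barometric formula: z = H ln(P₀/P).
P₀/P = 725/174.6 = 4.1523; ln(4.1523) = 1.4237.
z = 7523.2 × 1.4237 = 10711 m.

z ≈ 10700 m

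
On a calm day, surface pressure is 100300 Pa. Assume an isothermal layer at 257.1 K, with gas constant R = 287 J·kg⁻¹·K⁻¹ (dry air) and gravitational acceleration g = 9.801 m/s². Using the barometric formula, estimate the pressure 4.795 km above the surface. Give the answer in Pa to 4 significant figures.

P ≈ 53050 Pa

Scale height: H = RT/g = 287 × 257.1 / 9.801 = 7528.6 m.
Barometric formula: P = P₀ exp(−z/H).
z/H = 4795.0/7528.6 = 0.63690; exp(−0.63690) = 0.52893.
P = 100300 × 0.52893 = 53052 Pa.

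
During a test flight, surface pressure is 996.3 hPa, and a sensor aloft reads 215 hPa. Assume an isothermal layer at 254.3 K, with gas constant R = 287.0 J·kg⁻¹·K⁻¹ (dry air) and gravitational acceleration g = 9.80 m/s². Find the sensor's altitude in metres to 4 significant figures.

Scale height: H = RT/g = 287.0 × 254.3 / 9.80 = 7447.4 m.
Invert the barometric formula: z = H ln(P₀/P).
P₀/P = 996.3/215 = 4.6340; ln(4.6340) = 1.5334.
z = 7447.4 × 1.5334 = 11420 m.

z ≈ 11420 m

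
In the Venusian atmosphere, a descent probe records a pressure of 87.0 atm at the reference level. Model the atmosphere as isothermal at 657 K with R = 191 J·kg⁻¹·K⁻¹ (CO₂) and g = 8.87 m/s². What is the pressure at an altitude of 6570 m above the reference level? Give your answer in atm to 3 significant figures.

P ≈ 54.7 atm

Scale height: H = RT/g = 191 × 657 / 8.87 = 14147 m.
Barometric formula: P = P₀ exp(−z/H).
z/H = 6570.0/14147 = 0.46441; exp(−0.46441) = 0.62851.
P = 87.0 × 0.62851 = 54.680 atm.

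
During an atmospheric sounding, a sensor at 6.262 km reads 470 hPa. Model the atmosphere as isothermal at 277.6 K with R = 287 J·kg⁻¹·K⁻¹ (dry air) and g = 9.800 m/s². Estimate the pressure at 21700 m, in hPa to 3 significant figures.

P ≈ 70.4 hPa

Scale height: H = RT/g = 287 × 277.6 / 9.800 = 8129.7 m.
Between two levels, P₂ = P₁ exp(−Δz/H) with Δz = z₂ − z₁.
Δz = 21700 − 6262.0 = 15438 m; Δz/H = 15438/8129.7 = 1.8990.
P₂ = 470 × exp(−1.8990) = 470 × 0.14972 = 70.368 hPa.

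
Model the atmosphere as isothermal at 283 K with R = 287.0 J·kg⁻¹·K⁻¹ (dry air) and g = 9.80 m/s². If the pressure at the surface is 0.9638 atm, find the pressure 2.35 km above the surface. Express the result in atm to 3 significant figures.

P ≈ 0.726 atm

Scale height: H = RT/g = 287.0 × 283 / 9.80 = 8287.9 m.
Barometric formula: P = P₀ exp(−z/H).
z/H = 2350.0/8287.9 = 0.28355; exp(−0.28355) = 0.75311.
P = 0.9638 × 0.75311 = 0.72585 atm.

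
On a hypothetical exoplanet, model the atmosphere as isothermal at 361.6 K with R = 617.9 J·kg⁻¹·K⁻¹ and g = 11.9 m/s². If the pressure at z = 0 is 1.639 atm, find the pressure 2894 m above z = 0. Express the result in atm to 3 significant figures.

P ≈ 1.40 atm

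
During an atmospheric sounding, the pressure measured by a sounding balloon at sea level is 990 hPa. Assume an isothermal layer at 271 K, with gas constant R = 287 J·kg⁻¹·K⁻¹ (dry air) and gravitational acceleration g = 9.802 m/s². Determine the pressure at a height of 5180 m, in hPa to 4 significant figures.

Scale height: H = RT/g = 287 × 271 / 9.802 = 7934.8 m.
Barometric formula: P = P₀ exp(−z/H).
z/H = 5180.0/7934.8 = 0.65282; exp(−0.65282) = 0.52058.
P = 990 × 0.52058 = 515.37 hPa.

P ≈ 515.4 hPa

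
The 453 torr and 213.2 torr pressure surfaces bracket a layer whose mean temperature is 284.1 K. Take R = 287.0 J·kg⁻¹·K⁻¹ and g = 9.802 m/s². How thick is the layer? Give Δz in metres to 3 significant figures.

Hypsometric equation: Δz = (R T̄/g) ln(P₁/P₂).
R T̄/g = 287.0 × 284.1 / 9.802 = 8318.4 m.
ln(453/213.2) = ln(2.1248) = 0.75368.
Δz = 8318.4 × 0.75368 = 6269.4 m.

Δz ≈ 6270 m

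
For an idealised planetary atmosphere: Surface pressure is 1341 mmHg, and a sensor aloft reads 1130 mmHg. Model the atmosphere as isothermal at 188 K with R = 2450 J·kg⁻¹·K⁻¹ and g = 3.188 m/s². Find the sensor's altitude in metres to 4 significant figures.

z ≈ 24730 m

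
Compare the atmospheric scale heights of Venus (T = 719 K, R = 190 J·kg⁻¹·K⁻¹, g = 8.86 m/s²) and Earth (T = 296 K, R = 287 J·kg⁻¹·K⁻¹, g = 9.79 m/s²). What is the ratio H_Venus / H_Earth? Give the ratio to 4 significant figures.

H_Venus/H_Earth ≈ 1.777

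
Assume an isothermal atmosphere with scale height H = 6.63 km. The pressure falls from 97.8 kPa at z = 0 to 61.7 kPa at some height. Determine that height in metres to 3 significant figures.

Invert the barometric formula: z = H ln(P₀/P).
P₀/P = 97.8/61.7 = 1.5851; ln(1.5851) = 0.46065.
z = 6630.0 × 0.46065 = 3054.1 m.

z ≈ 3050 m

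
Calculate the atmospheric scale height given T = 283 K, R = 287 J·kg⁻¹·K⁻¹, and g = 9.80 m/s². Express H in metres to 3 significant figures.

H ≈ 8290 m

The scale height of an isothermal atmosphere is H = RT/g.
H = 287 × 283 / 9.80 = 81221/9.80 = 8287.9 m.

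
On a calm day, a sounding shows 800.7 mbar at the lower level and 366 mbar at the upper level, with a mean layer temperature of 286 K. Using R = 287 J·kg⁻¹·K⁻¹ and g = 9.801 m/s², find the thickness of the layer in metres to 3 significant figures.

Δz ≈ 6560 m

Hypsometric equation: Δz = (R T̄/g) ln(P₁/P₂).
R T̄/g = 287 × 286 / 9.801 = 8374.9 m.
ln(800.7/366) = ln(2.1877) = 0.78285.
Δz = 8374.9 × 0.78285 = 6556.3 m.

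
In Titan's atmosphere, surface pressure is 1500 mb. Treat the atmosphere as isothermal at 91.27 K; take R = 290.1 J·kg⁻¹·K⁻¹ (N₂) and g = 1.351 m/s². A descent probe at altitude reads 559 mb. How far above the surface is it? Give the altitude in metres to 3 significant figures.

Scale height: H = RT/g = 290.1 × 91.27 / 1.351 = 19598 m.
Invert the barometric formula: z = H ln(P₀/P).
P₀/P = 1500/559 = 2.6834; ln(2.6834) = 0.98708.
z = 19598 × 0.98708 = 19345 m.

z ≈ 19300 m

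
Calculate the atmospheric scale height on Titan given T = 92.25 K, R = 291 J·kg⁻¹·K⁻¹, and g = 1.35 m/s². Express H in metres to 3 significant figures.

H ≈ 19900 m

The scale height of an isothermal atmosphere is H = RT/g.
H = 291 × 92.25 / 1.35 = 26845/1.35 = 19885 m.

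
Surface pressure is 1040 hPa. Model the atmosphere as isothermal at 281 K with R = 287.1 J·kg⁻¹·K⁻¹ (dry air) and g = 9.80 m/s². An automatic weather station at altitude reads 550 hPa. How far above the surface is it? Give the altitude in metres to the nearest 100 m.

Scale height: H = RT/g = 287.1 × 281 / 9.80 = 8232.2 m.
Invert the barometric formula: z = H ln(P₀/P).
P₀/P = 1040/550 = 1.8909; ln(1.8909) = 0.63705.
z = 8232.2 × 0.63705 = 5244.3 m.

z ≈ 5200 m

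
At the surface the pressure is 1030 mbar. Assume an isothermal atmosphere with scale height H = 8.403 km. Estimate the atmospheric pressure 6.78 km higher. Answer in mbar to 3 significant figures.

Barometric formula: P = P₀ exp(−z/H).
z/H = 6780.0/8403.0 = 0.80685; exp(−0.80685) = 0.44626.
P = 1030 × 0.44626 = 459.65 mbar.

P ≈ 460 mbar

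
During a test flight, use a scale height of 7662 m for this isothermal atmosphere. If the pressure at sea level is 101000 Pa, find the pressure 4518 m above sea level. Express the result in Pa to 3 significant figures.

Barometric formula: P = P₀ exp(−z/H).
z/H = 4518.0/7662.0 = 0.58966; exp(−0.58966) = 0.55452.
P = 101000 × 0.55452 = 56007 Pa.

P ≈ 56000 Pa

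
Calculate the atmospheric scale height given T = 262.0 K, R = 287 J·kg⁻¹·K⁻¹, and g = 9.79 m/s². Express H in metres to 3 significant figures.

H ≈ 7680 m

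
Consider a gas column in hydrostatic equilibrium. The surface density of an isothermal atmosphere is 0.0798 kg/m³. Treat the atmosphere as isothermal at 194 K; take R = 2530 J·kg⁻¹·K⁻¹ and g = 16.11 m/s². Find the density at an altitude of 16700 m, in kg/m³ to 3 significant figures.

ρ ≈ 0.0461 kg/m³

Scale height: H = RT/g = 2530 × 194 / 16.11 = 30467 m.
In an isothermal atmosphere, density decays like pressure: ρ = ρ₀ exp(−z/H).
z/H = 16700/30467 = 0.54813; exp(−0.54813) = 0.57803.
ρ = 0.0798 × 0.57803 = 0.046127 kg/m³.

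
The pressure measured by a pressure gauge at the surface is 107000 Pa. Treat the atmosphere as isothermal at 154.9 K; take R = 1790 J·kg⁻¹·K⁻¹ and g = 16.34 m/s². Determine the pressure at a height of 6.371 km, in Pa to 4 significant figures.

P ≈ 73510 Pa

Scale height: H = RT/g = 1790 × 154.9 / 16.34 = 16969 m.
Barometric formula: P = P₀ exp(−z/H).
z/H = 6371.0/16969 = 0.37545; exp(−0.37545) = 0.68698.
P = 107000 × 0.68698 = 73507 Pa.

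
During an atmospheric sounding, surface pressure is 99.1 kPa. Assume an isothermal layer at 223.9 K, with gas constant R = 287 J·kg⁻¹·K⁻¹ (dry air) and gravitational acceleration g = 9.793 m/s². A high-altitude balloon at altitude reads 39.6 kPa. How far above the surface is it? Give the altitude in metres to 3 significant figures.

Scale height: H = RT/g = 287 × 223.9 / 9.793 = 6561.8 m.
Invert the barometric formula: z = H ln(P₀/P).
P₀/P = 99.1/39.6 = 2.5025; ln(2.5025) = 0.91729.
z = 6561.8 × 0.91729 = 6019.1 m.

z ≈ 6020 m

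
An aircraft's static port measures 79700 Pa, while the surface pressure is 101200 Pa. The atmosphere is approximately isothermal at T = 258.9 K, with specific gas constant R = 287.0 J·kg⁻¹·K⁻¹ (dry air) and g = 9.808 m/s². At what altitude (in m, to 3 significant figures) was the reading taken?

z ≈ 1810 m

Scale height: H = RT/g = 287.0 × 258.9 / 9.808 = 7575.9 m.
Invert the barometric formula: z = H ln(P₀/P).
P₀/P = 101200/79700 = 1.2698; ln(1.2698) = 0.23886.
z = 7575.9 × 0.23886 = 1809.6 m.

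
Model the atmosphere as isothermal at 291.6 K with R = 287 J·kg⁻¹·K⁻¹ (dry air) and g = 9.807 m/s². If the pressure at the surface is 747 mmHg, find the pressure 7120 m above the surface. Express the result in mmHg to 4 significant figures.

Scale height: H = RT/g = 287 × 291.6 / 9.807 = 8533.6 m.
Barometric formula: P = P₀ exp(−z/H).
z/H = 7120.0/8533.6 = 0.83435; exp(−0.83435) = 0.43416.
P = 747 × 0.43416 = 324.32 mmHg.

P ≈ 324.3 mmHg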